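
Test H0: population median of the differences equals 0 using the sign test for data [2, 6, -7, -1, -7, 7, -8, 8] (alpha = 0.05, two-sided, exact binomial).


Step 1: Discard zero differences. Original n = 8; n_eff = number of nonzero differences = 8.
Nonzero differences (with sign): +2, +6, -7, -1, -7, +7, -8, +8
Step 2: Count signs: positive = 4, negative = 4.
Step 3: Under H0: P(positive) = 0.5, so the number of positives S ~ Bin(8, 0.5).
Step 4: Two-sided exact p-value = sum of Bin(8,0.5) probabilities at or below the observed probability = 1.000000.
Step 5: alpha = 0.05. fail to reject H0.

n_eff = 8, pos = 4, neg = 4, p = 1.000000, fail to reject H0.


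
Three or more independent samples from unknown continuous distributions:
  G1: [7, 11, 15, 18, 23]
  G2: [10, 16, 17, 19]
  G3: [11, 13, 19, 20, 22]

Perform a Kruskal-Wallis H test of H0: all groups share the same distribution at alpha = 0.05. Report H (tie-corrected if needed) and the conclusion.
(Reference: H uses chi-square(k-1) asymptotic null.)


Step 1: Combine all N = 14 observations and assign midranks.
sorted (value, group, rank): (7,G1,1), (10,G2,2), (11,G1,3.5), (11,G3,3.5), (13,G3,5), (15,G1,6), (16,G2,7), (17,G2,8), (18,G1,9), (19,G2,10.5), (19,G3,10.5), (20,G3,12), (22,G3,13), (23,G1,14)
Step 2: Sum ranks within each group.
R_1 = 33.5 (n_1 = 5)
R_2 = 27.5 (n_2 = 4)
R_3 = 44 (n_3 = 5)
Step 3: H = 12/(N(N+1)) * sum(R_i^2/n_i) - 3(N+1)
     = 12/(14*15) * (33.5^2/5 + 27.5^2/4 + 44^2/5) - 3*15
     = 0.057143 * 800.712 - 45
     = 0.755000.
Step 4: Ties present; correction factor C = 1 - 12/(14^3 - 14) = 0.995604. Corrected H = 0.755000 / 0.995604 = 0.758333.
Step 5: Under H0, H ~ chi^2(2); p-value = 0.684432.
Step 6: alpha = 0.05. fail to reject H0.

H = 0.7583, df = 2, p = 0.684432, fail to reject H0.


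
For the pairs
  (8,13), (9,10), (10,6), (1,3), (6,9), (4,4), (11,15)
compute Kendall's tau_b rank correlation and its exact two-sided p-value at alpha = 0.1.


Step 1: Enumerate the 21 unordered pairs (i,j) with i<j and classify each by sign(x_j-x_i) * sign(y_j-y_i).
  (1,2):dx=+1,dy=-3->D; (1,3):dx=+2,dy=-7->D; (1,4):dx=-7,dy=-10->C; (1,5):dx=-2,dy=-4->C
  (1,6):dx=-4,dy=-9->C; (1,7):dx=+3,dy=+2->C; (2,3):dx=+1,dy=-4->D; (2,4):dx=-8,dy=-7->C
  (2,5):dx=-3,dy=-1->C; (2,6):dx=-5,dy=-6->C; (2,7):dx=+2,dy=+5->C; (3,4):dx=-9,dy=-3->C
  (3,5):dx=-4,dy=+3->D; (3,6):dx=-6,dy=-2->C; (3,7):dx=+1,dy=+9->C; (4,5):dx=+5,dy=+6->C
  (4,6):dx=+3,dy=+1->C; (4,7):dx=+10,dy=+12->C; (5,6):dx=-2,dy=-5->C; (5,7):dx=+5,dy=+6->C
  (6,7):dx=+7,dy=+11->C
Step 2: C = 17, D = 4, total pairs = 21.
Step 3: tau = (C - D)/(n(n-1)/2) = (17 - 4)/21 = 0.619048.
Step 4: Exact two-sided p-value (enumerate n! = 5040 permutations of y under H0): p = 0.069048.
Step 5: alpha = 0.1. reject H0.

tau_b = 0.6190 (C=17, D=4), p = 0.069048, reject H0.


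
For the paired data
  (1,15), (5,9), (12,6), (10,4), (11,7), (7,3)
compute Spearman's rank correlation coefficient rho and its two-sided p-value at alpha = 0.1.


Step 1: Rank x and y separately (midranks; no ties here).
rank(x): 1->1, 5->2, 12->6, 10->4, 11->5, 7->3
rank(y): 15->6, 9->5, 6->3, 4->2, 7->4, 3->1
Step 2: d_i = R_x(i) - R_y(i); compute d_i^2.
  (1-6)^2=25, (2-5)^2=9, (6-3)^2=9, (4-2)^2=4, (5-4)^2=1, (3-1)^2=4
sum(d^2) = 52.
Step 3: rho = 1 - 6*52 / (6*(6^2 - 1)) = 1 - 312/210 = -0.485714.
Step 4: Under H0, t = rho * sqrt((n-2)/(1-rho^2)) = -1.1113 ~ t(4).
Step 5: Two-sided p-value from the t-distribution with 4 df = 0.328723.
Step 6: alpha = 0.1. fail to reject H0.

rho = -0.4857, p = 0.328723, fail to reject H0 at alpha = 0.1.


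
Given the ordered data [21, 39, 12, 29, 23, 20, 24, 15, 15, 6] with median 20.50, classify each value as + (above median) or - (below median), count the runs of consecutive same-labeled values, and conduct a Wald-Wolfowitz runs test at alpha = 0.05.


Step 1: Compute median = 20.50; label A = above, B = below.
Labels in order: AABAABABBB  (n_A = 5, n_B = 5)
Step 2: Count runs R = 6.
Step 3: Under H0 (random ordering), E[R] = 2*n_A*n_B/(n_A+n_B) + 1 = 2*5*5/10 + 1 = 6.0000.
        Var[R] = 2*n_A*n_B*(2*n_A*n_B - n_A - n_B) / ((n_A+n_B)^2 * (n_A+n_B-1)) = 2000/900 = 2.2222.
        SD[R] = 1.4907.
Step 4: R = E[R], so z = 0 with no continuity correction.
Step 5: Two-sided p-value via normal approximation = 2*(1 - Phi(|z|)) = 1.000000.
Step 6: alpha = 0.05. fail to reject H0.

R = 6, z = 0.0000, p = 1.000000, fail to reject H0.


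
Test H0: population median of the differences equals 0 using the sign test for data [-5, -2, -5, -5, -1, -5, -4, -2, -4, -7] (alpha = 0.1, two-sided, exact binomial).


Step 1: Discard zero differences. Original n = 10; n_eff = number of nonzero differences = 10.
Nonzero differences (with sign): -5, -2, -5, -5, -1, -5, -4, -2, -4, -7
Step 2: Count signs: positive = 0, negative = 10.
Step 3: Under H0: P(positive) = 0.5, so the number of positives S ~ Bin(10, 0.5).
Step 4: Two-sided exact p-value = sum of Bin(10,0.5) probabilities at or below the observed probability = 0.001953.
Step 5: alpha = 0.1. reject H0.

n_eff = 10, pos = 0, neg = 10, p = 0.001953, reject H0.


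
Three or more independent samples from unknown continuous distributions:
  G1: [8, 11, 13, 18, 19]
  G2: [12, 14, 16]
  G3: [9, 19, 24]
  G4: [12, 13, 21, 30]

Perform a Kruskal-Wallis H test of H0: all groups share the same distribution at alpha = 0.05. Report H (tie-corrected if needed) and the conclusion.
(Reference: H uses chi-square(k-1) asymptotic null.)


Step 1: Combine all N = 15 observations and assign midranks.
sorted (value, group, rank): (8,G1,1), (9,G3,2), (11,G1,3), (12,G2,4.5), (12,G4,4.5), (13,G1,6.5), (13,G4,6.5), (14,G2,8), (16,G2,9), (18,G1,10), (19,G1,11.5), (19,G3,11.5), (21,G4,13), (24,G3,14), (30,G4,15)
Step 2: Sum ranks within each group.
R_1 = 32 (n_1 = 5)
R_2 = 21.5 (n_2 = 3)
R_3 = 27.5 (n_3 = 3)
R_4 = 39 (n_4 = 4)
Step 3: H = 12/(N(N+1)) * sum(R_i^2/n_i) - 3(N+1)
     = 12/(15*16) * (32^2/5 + 21.5^2/3 + 27.5^2/3 + 39^2/4) - 3*16
     = 0.050000 * 991.217 - 48
     = 1.560833.
Step 4: Ties present; correction factor C = 1 - 18/(15^3 - 15) = 0.994643. Corrected H = 1.560833 / 0.994643 = 1.569240.
Step 5: Under H0, H ~ chi^2(3); p-value = 0.666384.
Step 6: alpha = 0.05. fail to reject H0.

H = 1.5692, df = 3, p = 0.666384, fail to reject H0.


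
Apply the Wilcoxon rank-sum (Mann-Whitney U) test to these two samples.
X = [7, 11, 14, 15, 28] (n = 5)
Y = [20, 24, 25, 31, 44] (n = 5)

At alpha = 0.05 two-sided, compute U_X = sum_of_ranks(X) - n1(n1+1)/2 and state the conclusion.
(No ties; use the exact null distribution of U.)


Step 1: Combine and sort all 10 observations; assign midranks.
sorted (value, group): (7,X), (11,X), (14,X), (15,X), (20,Y), (24,Y), (25,Y), (28,X), (31,Y), (44,Y)
ranks: 7->1, 11->2, 14->3, 15->4, 20->5, 24->6, 25->7, 28->8, 31->9, 44->10
Step 2: Rank sum for X: R1 = 1 + 2 + 3 + 4 + 8 = 18.
Step 3: U_X = R1 - n1(n1+1)/2 = 18 - 5*6/2 = 18 - 15 = 3.
       U_Y = n1*n2 - U_X = 25 - 3 = 22.
Step 4: No ties, so the exact null distribution of U (based on enumerating the C(10,5) = 252 equally likely rank assignments) gives the two-sided p-value.
Step 5: p-value = 0.055556; compare to alpha = 0.05. fail to reject H0.

U_X = 3, p = 0.055556, fail to reject H0 at alpha = 0.05.


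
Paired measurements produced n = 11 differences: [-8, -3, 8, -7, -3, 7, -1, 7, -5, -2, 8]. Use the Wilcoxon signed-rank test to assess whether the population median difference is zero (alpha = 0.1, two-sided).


Step 1: Drop any zero differences (none here) and take |d_i|.
|d| = [8, 3, 8, 7, 3, 7, 1, 7, 5, 2, 8]
Step 2: Midrank |d_i| (ties get averaged ranks).
ranks: |8|->10, |3|->3.5, |8|->10, |7|->7, |3|->3.5, |7|->7, |1|->1, |7|->7, |5|->5, |2|->2, |8|->10
Step 3: Attach original signs; sum ranks with positive sign and with negative sign.
W+ = 10 + 7 + 7 + 10 = 34
W- = 10 + 3.5 + 7 + 3.5 + 1 + 5 + 2 = 32
(Check: W+ + W- = 66 should equal n(n+1)/2 = 66.)
Step 4: Test statistic W = min(W+, W-) = 32.
Step 5: Ties in |d|, so use the tie-corrected normal approximation.
        E[W] = n(n+1)/4 = 11*12/4 = 33.
        Tie groups: |d|=3 (t=2), |d|=7 (t=3), |d|=8 (t=3); sum(t^3 - t) = 54.
        Var[W] = n(n+1)(2n+1)/24 - sum(t^3-t)/48 = 3036/24 - 54/48 = 125.375.
        z = (W - E[W]) / sqrt(Var[W]) = (32 - 33) / 11.1971 = -0.0893.
        Two-sided p = 2*Phi(z) = 0.928836.
Step 6: alpha = 0.1. fail to reject H0.

W+ = 34, W- = 32, W = min = 32, p = 0.928836, fail to reject H0.


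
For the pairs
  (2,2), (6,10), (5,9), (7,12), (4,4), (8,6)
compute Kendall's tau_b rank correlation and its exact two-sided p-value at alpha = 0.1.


Step 1: Enumerate the 15 unordered pairs (i,j) with i<j and classify each by sign(x_j-x_i) * sign(y_j-y_i).
  (1,2):dx=+4,dy=+8->C; (1,3):dx=+3,dy=+7->C; (1,4):dx=+5,dy=+10->C; (1,5):dx=+2,dy=+2->C
  (1,6):dx=+6,dy=+4->C; (2,3):dx=-1,dy=-1->C; (2,4):dx=+1,dy=+2->C; (2,5):dx=-2,dy=-6->C
  (2,6):dx=+2,dy=-4->D; (3,4):dx=+2,dy=+3->C; (3,5):dx=-1,dy=-5->C; (3,6):dx=+3,dy=-3->D
  (4,5):dx=-3,dy=-8->C; (4,6):dx=+1,dy=-6->D; (5,6):dx=+4,dy=+2->C
Step 2: C = 12, D = 3, total pairs = 15.
Step 3: tau = (C - D)/(n(n-1)/2) = (12 - 3)/15 = 0.600000.
Step 4: Exact two-sided p-value (enumerate n! = 720 permutations of y under H0): p = 0.136111.
Step 5: alpha = 0.1. fail to reject H0.

tau_b = 0.6000 (C=12, D=3), p = 0.136111, fail to reject H0.


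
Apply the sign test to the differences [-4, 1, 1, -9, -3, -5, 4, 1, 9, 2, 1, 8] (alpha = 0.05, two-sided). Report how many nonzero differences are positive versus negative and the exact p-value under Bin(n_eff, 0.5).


Step 1: Discard zero differences. Original n = 12; n_eff = number of nonzero differences = 12.
Nonzero differences (with sign): -4, +1, +1, -9, -3, -5, +4, +1, +9, +2, +1, +8
Step 2: Count signs: positive = 8, negative = 4.
Step 3: Under H0: P(positive) = 0.5, so the number of positives S ~ Bin(12, 0.5).
Step 4: Two-sided exact p-value = sum of Bin(12,0.5) probabilities at or below the observed probability = 0.387695.
Step 5: alpha = 0.05. fail to reject H0.

n_eff = 12, pos = 8, neg = 4, p = 0.387695, fail to reject H0.


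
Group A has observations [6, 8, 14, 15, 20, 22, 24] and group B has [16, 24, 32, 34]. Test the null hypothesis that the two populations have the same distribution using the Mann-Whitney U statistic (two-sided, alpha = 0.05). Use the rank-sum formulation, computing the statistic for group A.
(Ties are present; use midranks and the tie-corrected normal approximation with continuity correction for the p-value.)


Step 1: Combine and sort all 11 observations; assign midranks.
sorted (value, group): (6,X), (8,X), (14,X), (15,X), (16,Y), (20,X), (22,X), (24,X), (24,Y), (32,Y), (34,Y)
ranks: 6->1, 8->2, 14->3, 15->4, 16->5, 20->6, 22->7, 24->8.5, 24->8.5, 32->10, 34->11
Step 2: Rank sum for X: R1 = 1 + 2 + 3 + 4 + 6 + 7 + 8.5 = 31.5.
Step 3: U_X = R1 - n1(n1+1)/2 = 31.5 - 7*8/2 = 31.5 - 28 = 3.5.
       U_Y = n1*n2 - U_X = 28 - 3.5 = 24.5.
Step 4: Ties are present, so use the tie-corrected normal approximation (with continuity correction) for the p-value.
Step 5: p-value = 0.058207; compare to alpha = 0.05. fail to reject H0.

U_X = 3.5, p = 0.058207, fail to reject H0 at alpha = 0.05.


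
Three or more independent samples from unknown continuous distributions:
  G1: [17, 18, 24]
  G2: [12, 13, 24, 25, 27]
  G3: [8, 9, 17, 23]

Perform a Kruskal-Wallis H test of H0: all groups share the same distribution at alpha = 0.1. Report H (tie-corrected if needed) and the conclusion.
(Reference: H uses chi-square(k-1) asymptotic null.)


Step 1: Combine all N = 12 observations and assign midranks.
sorted (value, group, rank): (8,G3,1), (9,G3,2), (12,G2,3), (13,G2,4), (17,G1,5.5), (17,G3,5.5), (18,G1,7), (23,G3,8), (24,G1,9.5), (24,G2,9.5), (25,G2,11), (27,G2,12)
Step 2: Sum ranks within each group.
R_1 = 22 (n_1 = 3)
R_2 = 39.5 (n_2 = 5)
R_3 = 16.5 (n_3 = 4)
Step 3: H = 12/(N(N+1)) * sum(R_i^2/n_i) - 3(N+1)
     = 12/(12*13) * (22^2/3 + 39.5^2/5 + 16.5^2/4) - 3*13
     = 0.076923 * 541.446 - 39
     = 2.649679.
Step 4: Ties present; correction factor C = 1 - 12/(12^3 - 12) = 0.993007. Corrected H = 2.649679 / 0.993007 = 2.668339.
Step 5: Under H0, H ~ chi^2(2); p-value = 0.263377.
Step 6: alpha = 0.1. fail to reject H0.

H = 2.6683, df = 2, p = 0.263377, fail to reject H0.


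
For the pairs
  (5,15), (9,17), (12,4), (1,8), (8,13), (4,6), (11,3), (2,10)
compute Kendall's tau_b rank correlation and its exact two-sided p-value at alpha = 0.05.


Step 1: Enumerate the 28 unordered pairs (i,j) with i<j and classify each by sign(x_j-x_i) * sign(y_j-y_i).
  (1,2):dx=+4,dy=+2->C; (1,3):dx=+7,dy=-11->D; (1,4):dx=-4,dy=-7->C; (1,5):dx=+3,dy=-2->D
  (1,6):dx=-1,dy=-9->C; (1,7):dx=+6,dy=-12->D; (1,8):dx=-3,dy=-5->C; (2,3):dx=+3,dy=-13->D
  (2,4):dx=-8,dy=-9->C; (2,5):dx=-1,dy=-4->C; (2,6):dx=-5,dy=-11->C; (2,7):dx=+2,dy=-14->D
  (2,8):dx=-7,dy=-7->C; (3,4):dx=-11,dy=+4->D; (3,5):dx=-4,dy=+9->D; (3,6):dx=-8,dy=+2->D
  (3,7):dx=-1,dy=-1->C; (3,8):dx=-10,dy=+6->D; (4,5):dx=+7,dy=+5->C; (4,6):dx=+3,dy=-2->D
  (4,7):dx=+10,dy=-5->D; (4,8):dx=+1,dy=+2->C; (5,6):dx=-4,dy=-7->C; (5,7):dx=+3,dy=-10->D
  (5,8):dx=-6,dy=-3->C; (6,7):dx=+7,dy=-3->D; (6,8):dx=-2,dy=+4->D; (7,8):dx=-9,dy=+7->D
Step 2: C = 13, D = 15, total pairs = 28.
Step 3: tau = (C - D)/(n(n-1)/2) = (13 - 15)/28 = -0.071429.
Step 4: Exact two-sided p-value (enumerate n! = 40320 permutations of y under H0): p = 0.904861.
Step 5: alpha = 0.05. fail to reject H0.

tau_b = -0.0714 (C=13, D=15), p = 0.904861, fail to reject H0.


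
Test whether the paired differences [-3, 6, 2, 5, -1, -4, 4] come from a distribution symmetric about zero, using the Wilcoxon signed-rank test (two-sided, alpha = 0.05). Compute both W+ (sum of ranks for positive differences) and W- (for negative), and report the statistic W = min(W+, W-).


Step 1: Drop any zero differences (none here) and take |d_i|.
|d| = [3, 6, 2, 5, 1, 4, 4]
Step 2: Midrank |d_i| (ties get averaged ranks).
ranks: |3|->3, |6|->7, |2|->2, |5|->6, |1|->1, |4|->4.5, |4|->4.5
Step 3: Attach original signs; sum ranks with positive sign and with negative sign.
W+ = 7 + 2 + 6 + 4.5 = 19.5
W- = 3 + 1 + 4.5 = 8.5
(Check: W+ + W- = 28 should equal n(n+1)/2 = 28.)
Step 4: Test statistic W = min(W+, W-) = 8.5.
Step 5: Ties in |d|, so use the tie-corrected normal approximation.
        E[W] = n(n+1)/4 = 7*8/4 = 14.
        Tie groups: |d|=4 (t=2); sum(t^3 - t) = 6.
        Var[W] = n(n+1)(2n+1)/24 - sum(t^3-t)/48 = 840/24 - 6/48 = 34.875.
        z = (W - E[W]) / sqrt(Var[W]) = (8.5 - 14) / 5.9055 = -0.9313.
        Two-sided p = 2*Phi(z) = 0.351681.
Step 6: alpha = 0.05. fail to reject H0.

W+ = 19.5, W- = 8.5, W = min = 8.5, p = 0.351681, fail to reject H0.


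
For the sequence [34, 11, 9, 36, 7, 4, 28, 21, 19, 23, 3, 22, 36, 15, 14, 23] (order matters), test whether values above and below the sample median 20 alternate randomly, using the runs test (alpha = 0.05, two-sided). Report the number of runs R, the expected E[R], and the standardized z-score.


Step 1: Compute median = 20; label A = above, B = below.
Labels in order: ABBABBAABABAABBA  (n_A = 8, n_B = 8)
Step 2: Count runs R = 11.
Step 3: Under H0 (random ordering), E[R] = 2*n_A*n_B/(n_A+n_B) + 1 = 2*8*8/16 + 1 = 9.0000.
        Var[R] = 2*n_A*n_B*(2*n_A*n_B - n_A - n_B) / ((n_A+n_B)^2 * (n_A+n_B-1)) = 14336/3840 = 3.7333.
        SD[R] = 1.9322.
Step 4: Continuity-corrected z = (R - 0.5 - E[R]) / SD[R] = (11 - 0.5 - 9.0000) / 1.9322 = 0.7763.
Step 5: Two-sided p-value via normal approximation = 2*(1 - Phi(|z|)) = 0.437558.
Step 6: alpha = 0.05. fail to reject H0.

R = 11, z = 0.7763, p = 0.437558, fail to reject H0.


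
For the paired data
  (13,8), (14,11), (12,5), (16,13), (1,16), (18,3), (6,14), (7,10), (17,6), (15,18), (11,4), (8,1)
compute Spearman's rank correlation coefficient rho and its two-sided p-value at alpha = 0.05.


Step 1: Rank x and y separately (midranks; no ties here).
rank(x): 13->7, 14->8, 12->6, 16->10, 1->1, 18->12, 6->2, 7->3, 17->11, 15->9, 11->5, 8->4
rank(y): 8->6, 11->8, 5->4, 13->9, 16->11, 3->2, 14->10, 10->7, 6->5, 18->12, 4->3, 1->1
Step 2: d_i = R_x(i) - R_y(i); compute d_i^2.
  (7-6)^2=1, (8-8)^2=0, (6-4)^2=4, (10-9)^2=1, (1-11)^2=100, (12-2)^2=100, (2-10)^2=64, (3-7)^2=16, (11-5)^2=36, (9-12)^2=9, (5-3)^2=4, (4-1)^2=9
sum(d^2) = 344.
Step 3: rho = 1 - 6*344 / (12*(12^2 - 1)) = 1 - 2064/1716 = -0.202797.
Step 4: Under H0, t = rho * sqrt((n-2)/(1-rho^2)) = -0.6549 ~ t(10).
Step 5: Two-sided p-value from the t-distribution with 10 df = 0.527302.
Step 6: alpha = 0.05. fail to reject H0.

rho = -0.2028, p = 0.527302, fail to reject H0 at alpha = 0.05.


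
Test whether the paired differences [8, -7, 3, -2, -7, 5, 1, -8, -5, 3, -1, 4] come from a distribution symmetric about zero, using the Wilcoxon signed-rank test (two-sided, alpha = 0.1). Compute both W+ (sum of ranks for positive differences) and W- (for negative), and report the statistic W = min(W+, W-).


Step 1: Drop any zero differences (none here) and take |d_i|.
|d| = [8, 7, 3, 2, 7, 5, 1, 8, 5, 3, 1, 4]
Step 2: Midrank |d_i| (ties get averaged ranks).
ranks: |8|->11.5, |7|->9.5, |3|->4.5, |2|->3, |7|->9.5, |5|->7.5, |1|->1.5, |8|->11.5, |5|->7.5, |3|->4.5, |1|->1.5, |4|->6
Step 3: Attach original signs; sum ranks with positive sign and with negative sign.
W+ = 11.5 + 4.5 + 7.5 + 1.5 + 4.5 + 6 = 35.5
W- = 9.5 + 3 + 9.5 + 11.5 + 7.5 + 1.5 = 42.5
(Check: W+ + W- = 78 should equal n(n+1)/2 = 78.)
Step 4: Test statistic W = min(W+, W-) = 35.5.
Step 5: Ties in |d|, so use the tie-corrected normal approximation.
        E[W] = n(n+1)/4 = 12*13/4 = 39.
        Tie groups: |d|=1 (t=2), |d|=3 (t=2), |d|=5 (t=2), |d|=7 (t=2), |d|=8 (t=2); sum(t^3 - t) = 30.
        Var[W] = n(n+1)(2n+1)/24 - sum(t^3-t)/48 = 3900/24 - 30/48 = 161.875.
        z = (W - E[W]) / sqrt(Var[W]) = (35.5 - 39) / 12.7230 = -0.2751.
        Two-sided p = 2*Phi(z) = 0.783245.
Step 6: alpha = 0.1. fail to reject H0.

W+ = 35.5, W- = 42.5, W = min = 35.5, p = 0.783245, fail to reject H0.


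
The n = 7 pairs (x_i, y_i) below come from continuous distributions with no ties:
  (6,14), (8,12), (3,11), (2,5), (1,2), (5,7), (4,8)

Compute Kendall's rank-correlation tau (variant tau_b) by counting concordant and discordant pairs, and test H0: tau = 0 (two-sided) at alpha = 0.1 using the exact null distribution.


Step 1: Enumerate the 21 unordered pairs (i,j) with i<j and classify each by sign(x_j-x_i) * sign(y_j-y_i).
  (1,2):dx=+2,dy=-2->D; (1,3):dx=-3,dy=-3->C; (1,4):dx=-4,dy=-9->C; (1,5):dx=-5,dy=-12->C
  (1,6):dx=-1,dy=-7->C; (1,7):dx=-2,dy=-6->C; (2,3):dx=-5,dy=-1->C; (2,4):dx=-6,dy=-7->C
  (2,5):dx=-7,dy=-10->C; (2,6):dx=-3,dy=-5->C; (2,7):dx=-4,dy=-4->C; (3,4):dx=-1,dy=-6->C
  (3,5):dx=-2,dy=-9->C; (3,6):dx=+2,dy=-4->D; (3,7):dx=+1,dy=-3->D; (4,5):dx=-1,dy=-3->C
  (4,6):dx=+3,dy=+2->C; (4,7):dx=+2,dy=+3->C; (5,6):dx=+4,dy=+5->C; (5,7):dx=+3,dy=+6->C
  (6,7):dx=-1,dy=+1->D
Step 2: C = 17, D = 4, total pairs = 21.
Step 3: tau = (C - D)/(n(n-1)/2) = (17 - 4)/21 = 0.619048.
Step 4: Exact two-sided p-value (enumerate n! = 5040 permutations of y under H0): p = 0.069048.
Step 5: alpha = 0.1. reject H0.

tau_b = 0.6190 (C=17, D=4), p = 0.069048, reject H0.


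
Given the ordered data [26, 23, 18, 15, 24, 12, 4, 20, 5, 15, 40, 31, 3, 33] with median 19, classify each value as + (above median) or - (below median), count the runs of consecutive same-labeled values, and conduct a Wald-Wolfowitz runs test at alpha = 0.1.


Step 1: Compute median = 19; label A = above, B = below.
Labels in order: AABBABBABBAABA  (n_A = 7, n_B = 7)
Step 2: Count runs R = 9.
Step 3: Under H0 (random ordering), E[R] = 2*n_A*n_B/(n_A+n_B) + 1 = 2*7*7/14 + 1 = 8.0000.
        Var[R] = 2*n_A*n_B*(2*n_A*n_B - n_A - n_B) / ((n_A+n_B)^2 * (n_A+n_B-1)) = 8232/2548 = 3.2308.
        SD[R] = 1.7974.
Step 4: Continuity-corrected z = (R - 0.5 - E[R]) / SD[R] = (9 - 0.5 - 8.0000) / 1.7974 = 0.2782.
Step 5: Two-sided p-value via normal approximation = 2*(1 - Phi(|z|)) = 0.780879.
Step 6: alpha = 0.1. fail to reject H0.

R = 9, z = 0.2782, p = 0.780879, fail to reject H0.


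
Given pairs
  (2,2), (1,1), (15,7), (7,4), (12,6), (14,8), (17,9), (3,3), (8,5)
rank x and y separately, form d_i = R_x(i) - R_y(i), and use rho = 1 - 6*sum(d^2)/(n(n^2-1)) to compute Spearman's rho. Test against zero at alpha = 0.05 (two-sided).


Step 1: Rank x and y separately (midranks; no ties here).
rank(x): 2->2, 1->1, 15->8, 7->4, 12->6, 14->7, 17->9, 3->3, 8->5
rank(y): 2->2, 1->1, 7->7, 4->4, 6->6, 8->8, 9->9, 3->3, 5->5
Step 2: d_i = R_x(i) - R_y(i); compute d_i^2.
  (2-2)^2=0, (1-1)^2=0, (8-7)^2=1, (4-4)^2=0, (6-6)^2=0, (7-8)^2=1, (9-9)^2=0, (3-3)^2=0, (5-5)^2=0
sum(d^2) = 2.
Step 3: rho = 1 - 6*2 / (9*(9^2 - 1)) = 1 - 12/720 = 0.983333.
Step 4: Under H0, t = rho * sqrt((n-2)/(1-rho^2)) = 14.3096 ~ t(7).
Step 5: Two-sided p-value from the t-distribution with 7 df = 0.000002.
Step 6: alpha = 0.05. reject H0.

rho = 0.9833, p = 0.000002, reject H0 at alpha = 0.05.


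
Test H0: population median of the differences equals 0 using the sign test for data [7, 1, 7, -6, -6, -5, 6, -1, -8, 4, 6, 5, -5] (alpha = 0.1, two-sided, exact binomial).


Step 1: Discard zero differences. Original n = 13; n_eff = number of nonzero differences = 13.
Nonzero differences (with sign): +7, +1, +7, -6, -6, -5, +6, -1, -8, +4, +6, +5, -5
Step 2: Count signs: positive = 7, negative = 6.
Step 3: Under H0: P(positive) = 0.5, so the number of positives S ~ Bin(13, 0.5).
Step 4: Two-sided exact p-value = sum of Bin(13,0.5) probabilities at or below the observed probability = 1.000000.
Step 5: alpha = 0.1. fail to reject H0.

n_eff = 13, pos = 7, neg = 6, p = 1.000000, fail to reject H0.


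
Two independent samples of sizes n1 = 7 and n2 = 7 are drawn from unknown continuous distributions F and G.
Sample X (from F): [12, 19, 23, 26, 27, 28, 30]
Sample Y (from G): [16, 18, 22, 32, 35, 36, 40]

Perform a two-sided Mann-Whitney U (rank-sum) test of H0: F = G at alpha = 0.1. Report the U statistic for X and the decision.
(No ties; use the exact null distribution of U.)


Step 1: Combine and sort all 14 observations; assign midranks.
sorted (value, group): (12,X), (16,Y), (18,Y), (19,X), (22,Y), (23,X), (26,X), (27,X), (28,X), (30,X), (32,Y), (35,Y), (36,Y), (40,Y)
ranks: 12->1, 16->2, 18->3, 19->4, 22->5, 23->6, 26->7, 27->8, 28->9, 30->10, 32->11, 35->12, 36->13, 40->14
Step 2: Rank sum for X: R1 = 1 + 4 + 6 + 7 + 8 + 9 + 10 = 45.
Step 3: U_X = R1 - n1(n1+1)/2 = 45 - 7*8/2 = 45 - 28 = 17.
       U_Y = n1*n2 - U_X = 49 - 17 = 32.
Step 4: No ties, so the exact null distribution of U (based on enumerating the C(14,7) = 3432 equally likely rank assignments) gives the two-sided p-value.
Step 5: p-value = 0.382867; compare to alpha = 0.1. fail to reject H0.

U_X = 17, p = 0.382867, fail to reject H0 at alpha = 0.1.


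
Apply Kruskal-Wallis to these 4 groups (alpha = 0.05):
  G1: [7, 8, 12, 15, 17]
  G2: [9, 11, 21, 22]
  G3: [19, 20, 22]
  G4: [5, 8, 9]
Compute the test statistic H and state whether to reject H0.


Step 1: Combine all N = 15 observations and assign midranks.
sorted (value, group, rank): (5,G4,1), (7,G1,2), (8,G1,3.5), (8,G4,3.5), (9,G2,5.5), (9,G4,5.5), (11,G2,7), (12,G1,8), (15,G1,9), (17,G1,10), (19,G3,11), (20,G3,12), (21,G2,13), (22,G2,14.5), (22,G3,14.5)
Step 2: Sum ranks within each group.
R_1 = 32.5 (n_1 = 5)
R_2 = 40 (n_2 = 4)
R_3 = 37.5 (n_3 = 3)
R_4 = 10 (n_4 = 3)
Step 3: H = 12/(N(N+1)) * sum(R_i^2/n_i) - 3(N+1)
     = 12/(15*16) * (32.5^2/5 + 40^2/4 + 37.5^2/3 + 10^2/3) - 3*16
     = 0.050000 * 1113.33 - 48
     = 7.666667.
Step 4: Ties present; correction factor C = 1 - 18/(15^3 - 15) = 0.994643. Corrected H = 7.666667 / 0.994643 = 7.707959.
Step 5: Under H0, H ~ chi^2(3); p-value = 0.052449.
Step 6: alpha = 0.05. fail to reject H0.

H = 7.7080, df = 3, p = 0.052449, fail to reject H0.


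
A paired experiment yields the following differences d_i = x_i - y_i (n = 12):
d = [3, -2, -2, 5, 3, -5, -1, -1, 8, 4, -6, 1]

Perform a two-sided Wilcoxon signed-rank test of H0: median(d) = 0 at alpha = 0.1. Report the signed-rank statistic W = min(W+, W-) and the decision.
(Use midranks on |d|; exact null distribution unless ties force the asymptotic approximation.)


Step 1: Drop any zero differences (none here) and take |d_i|.
|d| = [3, 2, 2, 5, 3, 5, 1, 1, 8, 4, 6, 1]
Step 2: Midrank |d_i| (ties get averaged ranks).
ranks: |3|->6.5, |2|->4.5, |2|->4.5, |5|->9.5, |3|->6.5, |5|->9.5, |1|->2, |1|->2, |8|->12, |4|->8, |6|->11, |1|->2
Step 3: Attach original signs; sum ranks with positive sign and with negative sign.
W+ = 6.5 + 9.5 + 6.5 + 12 + 8 + 2 = 44.5
W- = 4.5 + 4.5 + 9.5 + 2 + 2 + 11 = 33.5
(Check: W+ + W- = 78 should equal n(n+1)/2 = 78.)
Step 4: Test statistic W = min(W+, W-) = 33.5.
Step 5: Ties in |d|, so use the tie-corrected normal approximation.
        E[W] = n(n+1)/4 = 12*13/4 = 39.
        Tie groups: |d|=1 (t=3), |d|=2 (t=2), |d|=3 (t=2), |d|=5 (t=2); sum(t^3 - t) = 42.
        Var[W] = n(n+1)(2n+1)/24 - sum(t^3-t)/48 = 3900/24 - 42/48 = 161.625.
        z = (W - E[W]) / sqrt(Var[W]) = (33.5 - 39) / 12.7132 = -0.4326.
        Two-sided p = 2*Phi(z) = 0.665290.
Step 6: alpha = 0.1. fail to reject H0.

W+ = 44.5, W- = 33.5, W = min = 33.5, p = 0.665290, fail to reject H0.


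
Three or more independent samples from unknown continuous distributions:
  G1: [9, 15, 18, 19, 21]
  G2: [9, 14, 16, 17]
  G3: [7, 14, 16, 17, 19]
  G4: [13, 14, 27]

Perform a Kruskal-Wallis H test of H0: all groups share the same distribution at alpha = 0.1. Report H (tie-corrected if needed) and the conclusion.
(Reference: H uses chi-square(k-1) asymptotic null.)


Step 1: Combine all N = 17 observations and assign midranks.
sorted (value, group, rank): (7,G3,1), (9,G1,2.5), (9,G2,2.5), (13,G4,4), (14,G2,6), (14,G3,6), (14,G4,6), (15,G1,8), (16,G2,9.5), (16,G3,9.5), (17,G2,11.5), (17,G3,11.5), (18,G1,13), (19,G1,14.5), (19,G3,14.5), (21,G1,16), (27,G4,17)
Step 2: Sum ranks within each group.
R_1 = 54 (n_1 = 5)
R_2 = 29.5 (n_2 = 4)
R_3 = 42.5 (n_3 = 5)
R_4 = 27 (n_4 = 3)
Step 3: H = 12/(N(N+1)) * sum(R_i^2/n_i) - 3(N+1)
     = 12/(17*18) * (54^2/5 + 29.5^2/4 + 42.5^2/5 + 27^2/3) - 3*18
     = 0.039216 * 1405.01 - 54
     = 1.098529.
Step 4: Ties present; correction factor C = 1 - 48/(17^3 - 17) = 0.990196. Corrected H = 1.098529 / 0.990196 = 1.109406.
Step 5: Under H0, H ~ chi^2(3); p-value = 0.774804.
Step 6: alpha = 0.1. fail to reject H0.

H = 1.1094, df = 3, p = 0.774804, fail to reject H0.


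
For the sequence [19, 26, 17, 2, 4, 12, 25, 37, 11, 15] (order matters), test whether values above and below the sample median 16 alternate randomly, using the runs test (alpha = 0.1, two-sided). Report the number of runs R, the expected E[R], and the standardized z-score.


Step 1: Compute median = 16; label A = above, B = below.
Labels in order: AAABBBAABB  (n_A = 5, n_B = 5)
Step 2: Count runs R = 4.
Step 3: Under H0 (random ordering), E[R] = 2*n_A*n_B/(n_A+n_B) + 1 = 2*5*5/10 + 1 = 6.0000.
        Var[R] = 2*n_A*n_B*(2*n_A*n_B - n_A - n_B) / ((n_A+n_B)^2 * (n_A+n_B-1)) = 2000/900 = 2.2222.
        SD[R] = 1.4907.
Step 4: Continuity-corrected z = (R + 0.5 - E[R]) / SD[R] = (4 + 0.5 - 6.0000) / 1.4907 = -1.0062.
Step 5: Two-sided p-value via normal approximation = 2*(1 - Phi(|z|)) = 0.314305.
Step 6: alpha = 0.1. fail to reject H0.

R = 4, z = -1.0062, p = 0.314305, fail to reject H0.


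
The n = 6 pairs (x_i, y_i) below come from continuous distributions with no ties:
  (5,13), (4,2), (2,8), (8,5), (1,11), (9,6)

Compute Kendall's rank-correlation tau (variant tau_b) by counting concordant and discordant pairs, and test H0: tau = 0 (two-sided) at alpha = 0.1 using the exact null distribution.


Step 1: Enumerate the 15 unordered pairs (i,j) with i<j and classify each by sign(x_j-x_i) * sign(y_j-y_i).
  (1,2):dx=-1,dy=-11->C; (1,3):dx=-3,dy=-5->C; (1,4):dx=+3,dy=-8->D; (1,5):dx=-4,dy=-2->C
  (1,6):dx=+4,dy=-7->D; (2,3):dx=-2,dy=+6->D; (2,4):dx=+4,dy=+3->C; (2,5):dx=-3,dy=+9->D
  (2,6):dx=+5,dy=+4->C; (3,4):dx=+6,dy=-3->D; (3,5):dx=-1,dy=+3->D; (3,6):dx=+7,dy=-2->D
  (4,5):dx=-7,dy=+6->D; (4,6):dx=+1,dy=+1->C; (5,6):dx=+8,dy=-5->D
Step 2: C = 6, D = 9, total pairs = 15.
Step 3: tau = (C - D)/(n(n-1)/2) = (6 - 9)/15 = -0.200000.
Step 4: Exact two-sided p-value (enumerate n! = 720 permutations of y under H0): p = 0.719444.
Step 5: alpha = 0.1. fail to reject H0.

tau_b = -0.2000 (C=6, D=9), p = 0.719444, fail to reject H0.


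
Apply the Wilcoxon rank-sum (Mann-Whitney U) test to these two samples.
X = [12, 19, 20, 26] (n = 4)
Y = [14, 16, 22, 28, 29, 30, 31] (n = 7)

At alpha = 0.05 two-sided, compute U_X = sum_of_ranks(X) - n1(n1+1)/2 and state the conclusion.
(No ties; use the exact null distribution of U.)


Step 1: Combine and sort all 11 observations; assign midranks.
sorted (value, group): (12,X), (14,Y), (16,Y), (19,X), (20,X), (22,Y), (26,X), (28,Y), (29,Y), (30,Y), (31,Y)
ranks: 12->1, 14->2, 16->3, 19->4, 20->5, 22->6, 26->7, 28->8, 29->9, 30->10, 31->11
Step 2: Rank sum for X: R1 = 1 + 4 + 5 + 7 = 17.
Step 3: U_X = R1 - n1(n1+1)/2 = 17 - 4*5/2 = 17 - 10 = 7.
       U_Y = n1*n2 - U_X = 28 - 7 = 21.
Step 4: No ties, so the exact null distribution of U (based on enumerating the C(11,4) = 330 equally likely rank assignments) gives the two-sided p-value.
Step 5: p-value = 0.230303; compare to alpha = 0.05. fail to reject H0.

U_X = 7, p = 0.230303, fail to reject H0 at alpha = 0.05.


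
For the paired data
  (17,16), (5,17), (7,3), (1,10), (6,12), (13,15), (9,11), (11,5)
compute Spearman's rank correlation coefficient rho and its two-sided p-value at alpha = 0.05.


Step 1: Rank x and y separately (midranks; no ties here).
rank(x): 17->8, 5->2, 7->4, 1->1, 6->3, 13->7, 9->5, 11->6
rank(y): 16->7, 17->8, 3->1, 10->3, 12->5, 15->6, 11->4, 5->2
Step 2: d_i = R_x(i) - R_y(i); compute d_i^2.
  (8-7)^2=1, (2-8)^2=36, (4-1)^2=9, (1-3)^2=4, (3-5)^2=4, (7-6)^2=1, (5-4)^2=1, (6-2)^2=16
sum(d^2) = 72.
Step 3: rho = 1 - 6*72 / (8*(8^2 - 1)) = 1 - 432/504 = 0.142857.
Step 4: Under H0, t = rho * sqrt((n-2)/(1-rho^2)) = 0.3536 ~ t(6).
Step 5: Two-sided p-value from the t-distribution with 6 df = 0.735765.
Step 6: alpha = 0.05. fail to reject H0.

rho = 0.1429, p = 0.735765, fail to reject H0 at alpha = 0.05.


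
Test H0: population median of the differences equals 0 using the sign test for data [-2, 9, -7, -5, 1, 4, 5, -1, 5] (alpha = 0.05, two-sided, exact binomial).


Step 1: Discard zero differences. Original n = 9; n_eff = number of nonzero differences = 9.
Nonzero differences (with sign): -2, +9, -7, -5, +1, +4, +5, -1, +5
Step 2: Count signs: positive = 5, negative = 4.
Step 3: Under H0: P(positive) = 0.5, so the number of positives S ~ Bin(9, 0.5).
Step 4: Two-sided exact p-value = sum of Bin(9,0.5) probabilities at or below the observed probability = 1.000000.
Step 5: alpha = 0.05. fail to reject H0.

n_eff = 9, pos = 5, neg = 4, p = 1.000000, fail to reject H0.


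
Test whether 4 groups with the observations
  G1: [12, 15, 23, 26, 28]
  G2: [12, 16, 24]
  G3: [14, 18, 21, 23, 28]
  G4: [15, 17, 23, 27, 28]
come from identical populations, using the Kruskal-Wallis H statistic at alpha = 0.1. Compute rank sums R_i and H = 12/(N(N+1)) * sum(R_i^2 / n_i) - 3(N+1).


Step 1: Combine all N = 18 observations and assign midranks.
sorted (value, group, rank): (12,G1,1.5), (12,G2,1.5), (14,G3,3), (15,G1,4.5), (15,G4,4.5), (16,G2,6), (17,G4,7), (18,G3,8), (21,G3,9), (23,G1,11), (23,G3,11), (23,G4,11), (24,G2,13), (26,G1,14), (27,G4,15), (28,G1,17), (28,G3,17), (28,G4,17)
Step 2: Sum ranks within each group.
R_1 = 48 (n_1 = 5)
R_2 = 20.5 (n_2 = 3)
R_3 = 48 (n_3 = 5)
R_4 = 54.5 (n_4 = 5)
Step 3: H = 12/(N(N+1)) * sum(R_i^2/n_i) - 3(N+1)
     = 12/(18*19) * (48^2/5 + 20.5^2/3 + 48^2/5 + 54.5^2/5) - 3*19
     = 0.035088 * 1655.73 - 57
     = 1.095906.
Step 4: Ties present; correction factor C = 1 - 60/(18^3 - 18) = 0.989680. Corrected H = 1.095906 / 0.989680 = 1.107334.
Step 5: Under H0, H ~ chi^2(3); p-value = 0.775304.
Step 6: alpha = 0.1. fail to reject H0.

H = 1.1073, df = 3, p = 0.775304, fail to reject H0.


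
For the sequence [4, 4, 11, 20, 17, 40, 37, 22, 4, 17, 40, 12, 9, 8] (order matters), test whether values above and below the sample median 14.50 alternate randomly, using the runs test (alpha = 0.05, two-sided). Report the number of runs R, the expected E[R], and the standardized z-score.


Step 1: Compute median = 14.50; label A = above, B = below.
Labels in order: BBBAAAAABAABBB  (n_A = 7, n_B = 7)
Step 2: Count runs R = 5.
Step 3: Under H0 (random ordering), E[R] = 2*n_A*n_B/(n_A+n_B) + 1 = 2*7*7/14 + 1 = 8.0000.
        Var[R] = 2*n_A*n_B*(2*n_A*n_B - n_A - n_B) / ((n_A+n_B)^2 * (n_A+n_B-1)) = 8232/2548 = 3.2308.
        SD[R] = 1.7974.
Step 4: Continuity-corrected z = (R + 0.5 - E[R]) / SD[R] = (5 + 0.5 - 8.0000) / 1.7974 = -1.3909.
Step 5: Two-sided p-value via normal approximation = 2*(1 - Phi(|z|)) = 0.164264.
Step 6: alpha = 0.05. fail to reject H0.

R = 5, z = -1.3909, p = 0.164264, fail to reject H0.


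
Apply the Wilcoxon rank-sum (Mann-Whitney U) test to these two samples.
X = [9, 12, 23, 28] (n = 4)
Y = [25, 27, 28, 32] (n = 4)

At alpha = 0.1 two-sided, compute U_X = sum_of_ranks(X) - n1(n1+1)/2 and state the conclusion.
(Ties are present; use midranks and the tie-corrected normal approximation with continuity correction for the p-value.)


Step 1: Combine and sort all 8 observations; assign midranks.
sorted (value, group): (9,X), (12,X), (23,X), (25,Y), (27,Y), (28,X), (28,Y), (32,Y)
ranks: 9->1, 12->2, 23->3, 25->4, 27->5, 28->6.5, 28->6.5, 32->8
Step 2: Rank sum for X: R1 = 1 + 2 + 3 + 6.5 = 12.5.
Step 3: U_X = R1 - n1(n1+1)/2 = 12.5 - 4*5/2 = 12.5 - 10 = 2.5.
       U_Y = n1*n2 - U_X = 16 - 2.5 = 13.5.
Step 4: Ties are present, so use the tie-corrected normal approximation (with continuity correction) for the p-value.
Step 5: p-value = 0.146489; compare to alpha = 0.1. fail to reject H0.

U_X = 2.5, p = 0.146489, fail to reject H0 at alpha = 0.1.


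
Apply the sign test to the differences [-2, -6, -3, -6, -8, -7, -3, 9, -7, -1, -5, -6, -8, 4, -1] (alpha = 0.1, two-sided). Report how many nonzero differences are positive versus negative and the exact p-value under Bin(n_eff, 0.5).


Step 1: Discard zero differences. Original n = 15; n_eff = number of nonzero differences = 15.
Nonzero differences (with sign): -2, -6, -3, -6, -8, -7, -3, +9, -7, -1, -5, -6, -8, +4, -1
Step 2: Count signs: positive = 2, negative = 13.
Step 3: Under H0: P(positive) = 0.5, so the number of positives S ~ Bin(15, 0.5).
Step 4: Two-sided exact p-value = sum of Bin(15,0.5) probabilities at or below the observed probability = 0.007385.
Step 5: alpha = 0.1. reject H0.

n_eff = 15, pos = 2, neg = 13, p = 0.007385, reject H0.


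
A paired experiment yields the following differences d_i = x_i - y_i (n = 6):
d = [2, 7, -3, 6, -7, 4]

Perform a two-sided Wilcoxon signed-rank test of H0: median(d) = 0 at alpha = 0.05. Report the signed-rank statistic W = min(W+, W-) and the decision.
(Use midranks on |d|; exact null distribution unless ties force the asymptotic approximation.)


Step 1: Drop any zero differences (none here) and take |d_i|.
|d| = [2, 7, 3, 6, 7, 4]
Step 2: Midrank |d_i| (ties get averaged ranks).
ranks: |2|->1, |7|->5.5, |3|->2, |6|->4, |7|->5.5, |4|->3
Step 3: Attach original signs; sum ranks with positive sign and with negative sign.
W+ = 1 + 5.5 + 4 + 3 = 13.5
W- = 2 + 5.5 = 7.5
(Check: W+ + W- = 21 should equal n(n+1)/2 = 21.)
Step 4: Test statistic W = min(W+, W-) = 7.5.
Step 5: Ties in |d|, so use the tie-corrected normal approximation.
        E[W] = n(n+1)/4 = 6*7/4 = 10.5.
        Tie groups: |d|=7 (t=2); sum(t^3 - t) = 6.
        Var[W] = n(n+1)(2n+1)/24 - sum(t^3-t)/48 = 546/24 - 6/48 = 22.625.
        z = (W - E[W]) / sqrt(Var[W]) = (7.5 - 10.5) / 4.7566 = -0.6307.
        Two-sided p = 2*Phi(z) = 0.528233.
Step 6: alpha = 0.05. fail to reject H0.

W+ = 13.5, W- = 7.5, W = min = 7.5, p = 0.528233, fail to reject H0.


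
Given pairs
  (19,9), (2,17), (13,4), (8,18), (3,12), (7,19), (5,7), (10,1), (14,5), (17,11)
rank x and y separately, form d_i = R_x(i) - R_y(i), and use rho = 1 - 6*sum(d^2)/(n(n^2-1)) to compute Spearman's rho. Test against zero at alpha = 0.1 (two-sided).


Step 1: Rank x and y separately (midranks; no ties here).
rank(x): 19->10, 2->1, 13->7, 8->5, 3->2, 7->4, 5->3, 10->6, 14->8, 17->9
rank(y): 9->5, 17->8, 4->2, 18->9, 12->7, 19->10, 7->4, 1->1, 5->3, 11->6
Step 2: d_i = R_x(i) - R_y(i); compute d_i^2.
  (10-5)^2=25, (1-8)^2=49, (7-2)^2=25, (5-9)^2=16, (2-7)^2=25, (4-10)^2=36, (3-4)^2=1, (6-1)^2=25, (8-3)^2=25, (9-6)^2=9
sum(d^2) = 236.
Step 3: rho = 1 - 6*236 / (10*(10^2 - 1)) = 1 - 1416/990 = -0.430303.
Step 4: Under H0, t = rho * sqrt((n-2)/(1-rho^2)) = -1.3483 ~ t(8).
Step 5: Two-sided p-value from the t-distribution with 8 df = 0.214492.
Step 6: alpha = 0.1. fail to reject H0.

rho = -0.4303, p = 0.214492, fail to reject H0 at alpha = 0.1.


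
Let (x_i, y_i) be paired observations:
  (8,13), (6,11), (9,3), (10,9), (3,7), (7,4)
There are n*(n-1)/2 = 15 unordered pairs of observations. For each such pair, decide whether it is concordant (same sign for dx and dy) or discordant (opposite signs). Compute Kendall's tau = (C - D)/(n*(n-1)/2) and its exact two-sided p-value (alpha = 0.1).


Step 1: Enumerate the 15 unordered pairs (i,j) with i<j and classify each by sign(x_j-x_i) * sign(y_j-y_i).
  (1,2):dx=-2,dy=-2->C; (1,3):dx=+1,dy=-10->D; (1,4):dx=+2,dy=-4->D; (1,5):dx=-5,dy=-6->C
  (1,6):dx=-1,dy=-9->C; (2,3):dx=+3,dy=-8->D; (2,4):dx=+4,dy=-2->D; (2,5):dx=-3,dy=-4->C
  (2,6):dx=+1,dy=-7->D; (3,4):dx=+1,dy=+6->C; (3,5):dx=-6,dy=+4->D; (3,6):dx=-2,dy=+1->D
  (4,5):dx=-7,dy=-2->C; (4,6):dx=-3,dy=-5->C; (5,6):dx=+4,dy=-3->D
Step 2: C = 7, D = 8, total pairs = 15.
Step 3: tau = (C - D)/(n(n-1)/2) = (7 - 8)/15 = -0.066667.
Step 4: Exact two-sided p-value (enumerate n! = 720 permutations of y under H0): p = 1.000000.
Step 5: alpha = 0.1. fail to reject H0.

tau_b = -0.0667 (C=7, D=8), p = 1.000000, fail to reject H0.


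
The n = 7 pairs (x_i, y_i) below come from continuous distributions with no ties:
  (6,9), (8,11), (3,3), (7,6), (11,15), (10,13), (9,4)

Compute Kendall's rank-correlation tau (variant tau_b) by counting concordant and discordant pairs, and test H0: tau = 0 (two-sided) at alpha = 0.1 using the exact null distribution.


Step 1: Enumerate the 21 unordered pairs (i,j) with i<j and classify each by sign(x_j-x_i) * sign(y_j-y_i).
  (1,2):dx=+2,dy=+2->C; (1,3):dx=-3,dy=-6->C; (1,4):dx=+1,dy=-3->D; (1,5):dx=+5,dy=+6->C
  (1,6):dx=+4,dy=+4->C; (1,7):dx=+3,dy=-5->D; (2,3):dx=-5,dy=-8->C; (2,4):dx=-1,dy=-5->C
  (2,5):dx=+3,dy=+4->C; (2,6):dx=+2,dy=+2->C; (2,7):dx=+1,dy=-7->D; (3,4):dx=+4,dy=+3->C
  (3,5):dx=+8,dy=+12->C; (3,6):dx=+7,dy=+10->C; (3,7):dx=+6,dy=+1->C; (4,5):dx=+4,dy=+9->C
  (4,6):dx=+3,dy=+7->C; (4,7):dx=+2,dy=-2->D; (5,6):dx=-1,dy=-2->C; (5,7):dx=-2,dy=-11->C
  (6,7):dx=-1,dy=-9->C
Step 2: C = 17, D = 4, total pairs = 21.
Step 3: tau = (C - D)/(n(n-1)/2) = (17 - 4)/21 = 0.619048.
Step 4: Exact two-sided p-value (enumerate n! = 5040 permutations of y under H0): p = 0.069048.
Step 5: alpha = 0.1. reject H0.

tau_b = 0.6190 (C=17, D=4), p = 0.069048, reject H0.


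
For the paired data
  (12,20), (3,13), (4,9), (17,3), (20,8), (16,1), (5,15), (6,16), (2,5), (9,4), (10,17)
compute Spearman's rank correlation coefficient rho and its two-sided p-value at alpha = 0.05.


Step 1: Rank x and y separately (midranks; no ties here).
rank(x): 12->8, 3->2, 4->3, 17->10, 20->11, 16->9, 5->4, 6->5, 2->1, 9->6, 10->7
rank(y): 20->11, 13->7, 9->6, 3->2, 8->5, 1->1, 15->8, 16->9, 5->4, 4->3, 17->10
Step 2: d_i = R_x(i) - R_y(i); compute d_i^2.
  (8-11)^2=9, (2-7)^2=25, (3-6)^2=9, (10-2)^2=64, (11-5)^2=36, (9-1)^2=64, (4-8)^2=16, (5-9)^2=16, (1-4)^2=9, (6-3)^2=9, (7-10)^2=9
sum(d^2) = 266.
Step 3: rho = 1 - 6*266 / (11*(11^2 - 1)) = 1 - 1596/1320 = -0.209091.
Step 4: Under H0, t = rho * sqrt((n-2)/(1-rho^2)) = -0.6415 ~ t(9).
Step 5: Two-sided p-value from the t-distribution with 9 df = 0.537221.
Step 6: alpha = 0.05. fail to reject H0.

rho = -0.2091, p = 0.537221, fail to reject H0 at alpha = 0.05.


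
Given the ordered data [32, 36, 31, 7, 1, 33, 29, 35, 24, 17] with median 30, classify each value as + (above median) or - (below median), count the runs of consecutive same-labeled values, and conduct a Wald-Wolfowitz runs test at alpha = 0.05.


Step 1: Compute median = 30; label A = above, B = below.
Labels in order: AAABBABABB  (n_A = 5, n_B = 5)
Step 2: Count runs R = 6.
Step 3: Under H0 (random ordering), E[R] = 2*n_A*n_B/(n_A+n_B) + 1 = 2*5*5/10 + 1 = 6.0000.
        Var[R] = 2*n_A*n_B*(2*n_A*n_B - n_A - n_B) / ((n_A+n_B)^2 * (n_A+n_B-1)) = 2000/900 = 2.2222.
        SD[R] = 1.4907.
Step 4: R = E[R], so z = 0 with no continuity correction.
Step 5: Two-sided p-value via normal approximation = 2*(1 - Phi(|z|)) = 1.000000.
Step 6: alpha = 0.05. fail to reject H0.

R = 6, z = 0.0000, p = 1.000000, fail to reject H0.
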